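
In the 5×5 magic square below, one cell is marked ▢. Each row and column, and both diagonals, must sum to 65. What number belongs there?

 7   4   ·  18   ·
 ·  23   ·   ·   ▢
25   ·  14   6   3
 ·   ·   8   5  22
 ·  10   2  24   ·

9

The remaining cell in row 3 is (3,2) = 65 − 48 = 17.
The remaining cell in column 2 is (4,2) = 65 − 54 = 11.
From column 4, 65 − (18 + 6 + 5 + 24) gives (2,4) = 12.
Using main diagonal: 7 + 23 + 14 + 5 + ? → (5,5) = 65 − 49 = 16.
Row 4: 11 + 8 + 5 + 22 + ? = 65, so (4,1) = 19.
Row 5: 10 + 2 + 24 + 16 + ? = 65, so (5,1) = 13.
Using column 1: 7 + 25 + 19 + 13 + ? → (2,1) = 65 − 64 = 1.
Anti-diagonal must total 65; the given cells sum to 50, so (1,5) = 15.
Row 1: 7 + 4 + 18 + 15 + ? = 65, so (1,3) = 21.
Column 3: 21 + 14 + 8 + 2 + ? = 65, so (2,3) = 20.
Column 5 must total 65; the given cells sum to 56, so (2,5) = 9.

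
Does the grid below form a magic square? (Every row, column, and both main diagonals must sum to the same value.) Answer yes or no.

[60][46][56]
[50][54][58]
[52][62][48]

Yes

Row 1: 60 + 46 + 56 = 162.
Row 2: 50 + 54 + 58 = 162.
Row 3: 52 + 62 + 48 = 162.
Column 1: 60 + 50 + 52 = 162.
Column 2: 46 + 54 + 62 = 162.
Column 3: 56 + 58 + 48 = 162.
Main diagonal: 60 + 54 + 48 = 162.
Anti-diagonal: 56 + 54 + 52 = 162.
All lines sum to 162.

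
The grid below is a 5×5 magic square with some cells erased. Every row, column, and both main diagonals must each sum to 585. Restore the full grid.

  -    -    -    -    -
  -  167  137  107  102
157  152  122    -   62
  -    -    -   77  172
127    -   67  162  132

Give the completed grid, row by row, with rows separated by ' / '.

87 57 177 147 117 / 72 167 137 107 102 / 157 152 122 92 62 / 142 112 82 77 172 / 127 97 67 162 132

The remaining cell in row 2 is (2,1) = 585 − 513 = 72.
The remaining cell in row 3 is (3,4) = 585 − 493 = 92.
The remaining cell in row 5 is (5,2) = 585 − 488 = 97.
Column 4 needs 585; the known cells sum to 438, so (1,4) = 147.
Column 5: 102 + 62 + 172 + 132 + ? = 585, so (1,5) = 117.
Main diagonal: 167 + 122 + 77 + 132 + ? = 585, so (1,1) = 87.
From anti-diagonal, 585 − (117 + 107 + 122 + 127) gives (4,2) = 112.
Using column 1: 87 + 72 + 157 + 127 + ? → (4,1) = 585 − 443 = 142.
Column 2: 167 + 152 + 112 + 97 + ? = 585, so (1,2) = 57.
Row 1: 87 + 57 + 147 + 117 + ? = 585, so (1,3) = 177.
Row 4 must total 585; the given cells sum to 503, so (4,3) = 82.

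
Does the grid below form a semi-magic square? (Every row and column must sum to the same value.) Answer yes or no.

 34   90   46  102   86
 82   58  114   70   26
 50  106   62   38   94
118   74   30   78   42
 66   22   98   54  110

No — row 2 sums to 350 but row 4 sums to 342.

Row 1: 34 + 90 + 46 + 102 + 86 = 358.
Row 2: 82 + 58 + 114 + 70 + 26 = 350.
Row 3: 50 + 106 + 62 + 38 + 94 = 350.
Row 4: 118 + 74 + 30 + 78 + 42 = 342.
Row 5: 66 + 22 + 98 + 54 + 110 = 350.
Column 1: 34 + 82 + 50 + 118 + 66 = 350.
Column 2: 90 + 58 + 106 + 74 + 22 = 350.
Column 3: 46 + 114 + 62 + 30 + 98 = 350.
Column 4: 102 + 70 + 38 + 78 + 54 = 342.
Column 5: 86 + 26 + 94 + 42 + 110 = 358.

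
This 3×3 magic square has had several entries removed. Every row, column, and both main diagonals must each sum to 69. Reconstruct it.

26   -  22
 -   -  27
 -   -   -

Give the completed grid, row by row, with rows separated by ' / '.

26 21 22 / 19 23 27 / 24 25 20

The remaining cell in row 1 is (1,2) = 69 − 48 = 21.
The remaining cell in column 3 is (3,3) = 69 − 49 = 20.
Main diagonal must total 69; the given cells sum to 46, so (2,2) = 23.
From anti-diagonal, 69 − (22 + 23) gives (3,1) = 24.
Row 2 must total 69; the given cells sum to 50, so (2,1) = 19.
Using row 3: 24 + 20 + ? → (3,2) = 69 − 44 = 25.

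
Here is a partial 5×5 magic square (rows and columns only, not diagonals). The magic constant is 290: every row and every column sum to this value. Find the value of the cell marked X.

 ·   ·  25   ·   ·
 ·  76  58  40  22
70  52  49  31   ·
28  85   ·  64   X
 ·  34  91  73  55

46

Row 2 must total 290; the given cells sum to 196, so (2,1) = 94.
Row 3 must total 290; the given cells sum to 202, so (3,5) = 88.
Row 5 must total 290; the given cells sum to 253, so (5,1) = 37.
Column 1 needs 290; the known cells sum to 229, so (1,1) = 61.
Column 2 must total 290; the given cells sum to 247, so (1,2) = 43.
Column 3 needs 290; the known cells sum to 223, so (4,3) = 67.
The remaining cell in column 4 is (1,4) = 290 − 208 = 82.
Row 1: 61 + 43 + 25 + 82 + ? = 290, so (1,5) = 79.
Row 4: 28 + 85 + 67 + 64 + ? = 290, so (4,5) = 46.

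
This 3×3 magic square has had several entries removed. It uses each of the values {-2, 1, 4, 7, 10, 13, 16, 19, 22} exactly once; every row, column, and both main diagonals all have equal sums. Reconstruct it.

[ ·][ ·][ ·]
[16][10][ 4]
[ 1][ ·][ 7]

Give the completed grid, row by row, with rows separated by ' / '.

The 9 entries sum to 90, so each line sums to 90/3 = 30.
Row 3 needs 30; the known cells sum to 8, so (3,2) = 22.
Column 1: 16 + 1 + ? = 30, so (1,1) = 13.
Column 2: 10 + 22 + ? = 30, so (1,2) = -2.
The remaining cell in column 3 is (1,3) = 30 − 11 = 19.

13 -2 19 / 16 10 4 / 1 22 7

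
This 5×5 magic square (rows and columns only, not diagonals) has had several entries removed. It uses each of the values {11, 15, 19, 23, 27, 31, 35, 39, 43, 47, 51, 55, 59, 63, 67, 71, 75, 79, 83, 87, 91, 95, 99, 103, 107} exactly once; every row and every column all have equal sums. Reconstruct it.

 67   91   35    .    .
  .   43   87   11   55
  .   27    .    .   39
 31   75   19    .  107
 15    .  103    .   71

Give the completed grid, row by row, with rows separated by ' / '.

67 91 35 79 23 / 99 43 87 11 55 / 83 27 51 95 39 / 31 75 19 63 107 / 15 59 103 47 71

The 25 entries sum to 1475, so each line sums to 1475/5 = 295.
Row 2 must total 295; the given cells sum to 196, so (2,1) = 99.
Row 4 needs 295; the known cells sum to 232, so (4,4) = 63.
From column 1, 295 − (67 + 99 + 31 + 15) gives (3,1) = 83.
The remaining cell in column 2 is (5,2) = 295 − 236 = 59.
The remaining cell in column 3 is (3,3) = 295 − 244 = 51.
Column 5 needs 295; the known cells sum to 272, so (1,5) = 23.
From row 1, 295 − (67 + 91 + 35 + 23) gives (1,4) = 79.
The remaining cell in row 3 is (3,4) = 295 − 200 = 95.
Using row 5: 15 + 59 + 103 + 71 + ? → (5,4) = 295 − 248 = 47.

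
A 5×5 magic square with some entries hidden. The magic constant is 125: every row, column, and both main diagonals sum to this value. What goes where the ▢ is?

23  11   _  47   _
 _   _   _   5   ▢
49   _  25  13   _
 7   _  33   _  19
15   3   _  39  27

43

The remaining cell in row 5 is (5,3) = 125 − 84 = 41.
Column 1 needs 125; the known cells sum to 94, so (2,1) = 31.
Column 4 needs 125; the known cells sum to 104, so (4,4) = 21.
Main diagonal must total 125; the given cells sum to 96, so (2,2) = 29.
From row 4, 125 − (7 + 33 + 21 + 19) gives (4,2) = 45.
From column 2, 125 − (11 + 29 + 45 + 3) gives (3,2) = 37.
Using anti-diagonal: 5 + 25 + 45 + 15 + ? → (1,5) = 125 − 90 = 35.
From row 1, 125 − (23 + 11 + 47 + 35) gives (1,3) = 9.
Row 3 needs 125; the known cells sum to 124, so (3,5) = 1.
From column 3, 125 − (9 + 25 + 33 + 41) gives (2,3) = 17.
Using column 5: 35 + 1 + 19 + 27 + ? → (2,5) = 125 − 82 = 43.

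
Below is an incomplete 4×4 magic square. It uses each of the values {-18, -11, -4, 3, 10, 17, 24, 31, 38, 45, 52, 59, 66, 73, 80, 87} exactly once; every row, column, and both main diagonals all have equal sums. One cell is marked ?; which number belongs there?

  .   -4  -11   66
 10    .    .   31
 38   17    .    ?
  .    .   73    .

59

The 16 entries sum to 552, so each line sums to 552/4 = 138.
The remaining cell in row 1 is (1,1) = 138 − 51 = 87.
Column 1 must total 138; the given cells sum to 135, so (4,1) = 3.
Anti-diagonal needs 138; the known cells sum to 86, so (2,3) = 52.
Row 2 needs 138; the known cells sum to 93, so (2,2) = 45.
Using column 2: -4 + 45 + 17 + ? → (4,2) = 138 − 58 = 80.
The remaining cell in column 3 is (3,3) = 138 − 114 = 24.
Using main diagonal: 87 + 45 + 24 + ? → (4,4) = 138 − 156 = -18.
Row 3 must total 138; the given cells sum to 79, so (3,4) = 59.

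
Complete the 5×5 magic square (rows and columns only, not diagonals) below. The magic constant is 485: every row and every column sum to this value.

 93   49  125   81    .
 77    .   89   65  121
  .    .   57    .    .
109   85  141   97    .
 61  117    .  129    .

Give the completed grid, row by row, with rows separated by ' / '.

93 49 125 81 137 / 77 133 89 65 121 / 145 101 57 113 69 / 109 85 141 97 53 / 61 117 73 129 105

Using row 1: 93 + 49 + 125 + 81 + ? → (1,5) = 485 − 348 = 137.
Row 2 needs 485; the known cells sum to 352, so (2,2) = 133.
Row 4 needs 485; the known cells sum to 432, so (4,5) = 53.
From column 1, 485 − (93 + 77 + 109 + 61) gives (3,1) = 145.
Column 2: 49 + 133 + 85 + 117 + ? = 485, so (3,2) = 101.
The remaining cell in column 3 is (5,3) = 485 − 412 = 73.
Column 4 needs 485; the known cells sum to 372, so (3,4) = 113.
Row 3 must total 485; the given cells sum to 416, so (3,5) = 69.
From row 5, 485 − (61 + 117 + 73 + 129) gives (5,5) = 105.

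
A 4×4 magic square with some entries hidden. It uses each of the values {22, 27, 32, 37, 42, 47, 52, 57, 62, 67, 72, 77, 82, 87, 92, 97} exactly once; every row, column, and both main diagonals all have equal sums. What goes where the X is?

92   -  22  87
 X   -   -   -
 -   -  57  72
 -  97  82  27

The 16 entries sum to 952, so each line sums to 952/4 = 238.
Row 1 must total 238; the given cells sum to 201, so (1,2) = 37.
Row 4 must total 238; the given cells sum to 206, so (4,1) = 32.
Column 3 needs 238; the known cells sum to 161, so (2,3) = 77.
Column 4: 87 + 72 + 27 + ? = 238, so (2,4) = 52.
Main diagonal: 92 + 57 + 27 + ? = 238, so (2,2) = 62.
The remaining cell in anti-diagonal is (3,2) = 238 − 196 = 42.
The remaining cell in row 2 is (2,1) = 238 − 191 = 47.

47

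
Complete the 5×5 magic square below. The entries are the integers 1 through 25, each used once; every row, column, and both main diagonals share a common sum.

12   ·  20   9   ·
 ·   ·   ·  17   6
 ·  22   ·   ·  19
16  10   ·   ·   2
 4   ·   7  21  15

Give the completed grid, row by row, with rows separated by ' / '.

12 1 20 9 23 / 25 14 3 17 6 / 8 22 11 5 19 / 16 10 24 13 2 / 4 18 7 21 15

The entries are 1 through 25, which sum to 325, so each line sums to 325/5 = 65.
The remaining cell in row 5 is (5,2) = 65 − 47 = 18.
The remaining cell in column 5 is (1,5) = 65 − 42 = 23.
From anti-diagonal, 65 − (23 + 17 + 10 + 4) gives (3,3) = 11.
From row 1, 65 − (12 + 20 + 9 + 23) gives (1,2) = 1.
Column 2 needs 65; the known cells sum to 51, so (2,2) = 14.
Main diagonal needs 65; the known cells sum to 52, so (4,4) = 13.
From row 4, 65 − (16 + 10 + 13 + 2) gives (4,3) = 24.
From column 3, 65 − (20 + 11 + 24 + 7) gives (2,3) = 3.
Column 4 needs 65; the known cells sum to 60, so (3,4) = 5.
The remaining cell in row 2 is (2,1) = 65 − 40 = 25.
Using row 3: 22 + 11 + 5 + 19 + ? → (3,1) = 65 − 57 = 8.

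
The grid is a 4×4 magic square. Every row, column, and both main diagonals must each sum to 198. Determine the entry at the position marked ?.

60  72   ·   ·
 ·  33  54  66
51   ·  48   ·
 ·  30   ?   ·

69

Row 2 needs 198; the known cells sum to 153, so (2,1) = 45.
Column 1 must total 198; the given cells sum to 156, so (4,1) = 42.
Column 2 must total 198; the given cells sum to 135, so (3,2) = 63.
Main diagonal must total 198; the given cells sum to 141, so (4,4) = 57.
Anti-diagonal: 54 + 63 + 42 + ? = 198, so (1,4) = 39.
Row 1: 60 + 72 + 39 + ? = 198, so (1,3) = 27.
Using row 3: 51 + 63 + 48 + ? → (3,4) = 198 − 162 = 36.
Using row 4: 42 + 30 + 57 + ? → (4,3) = 198 − 129 = 69.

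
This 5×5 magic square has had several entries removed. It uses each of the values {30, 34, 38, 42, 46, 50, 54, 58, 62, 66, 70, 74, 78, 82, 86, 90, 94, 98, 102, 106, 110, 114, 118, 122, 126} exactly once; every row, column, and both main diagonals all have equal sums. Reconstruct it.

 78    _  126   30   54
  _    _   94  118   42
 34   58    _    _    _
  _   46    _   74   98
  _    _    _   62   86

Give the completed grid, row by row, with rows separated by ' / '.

78 102 126 30 54 / 66 70 94 118 42 / 34 58 82 106 110 / 122 46 50 74 98 / 90 114 38 62 86

The 25 entries sum to 1950, so each line sums to 1950/5 = 390.
Row 1 must total 390; the given cells sum to 288, so (1,2) = 102.
Column 4: 30 + 118 + 74 + 62 + ? = 390, so (3,4) = 106.
Column 5 needs 390; the known cells sum to 280, so (3,5) = 110.
The remaining cell in row 3 is (3,3) = 390 − 308 = 82.
Main diagonal needs 390; the known cells sum to 320, so (2,2) = 70.
Anti-diagonal must total 390; the given cells sum to 300, so (5,1) = 90.
Row 2: 70 + 94 + 118 + 42 + ? = 390, so (2,1) = 66.
Column 1 must total 390; the given cells sum to 268, so (4,1) = 122.
Column 2 needs 390; the known cells sum to 276, so (5,2) = 114.
Using row 4: 122 + 46 + 74 + 98 + ? → (4,3) = 390 − 340 = 50.
The remaining cell in row 5 is (5,3) = 390 − 352 = 38.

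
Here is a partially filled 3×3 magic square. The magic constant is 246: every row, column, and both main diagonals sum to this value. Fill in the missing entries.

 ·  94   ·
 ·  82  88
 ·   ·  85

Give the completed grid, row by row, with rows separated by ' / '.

Row 2 must total 246; the given cells sum to 170, so (2,1) = 76.
The remaining cell in column 2 is (3,2) = 246 − 176 = 70.
Column 3: 88 + 85 + ? = 246, so (1,3) = 73.
Main diagonal must total 246; the given cells sum to 167, so (1,1) = 79.
Anti-diagonal: 73 + 82 + ? = 246, so (3,1) = 91.

79 94 73 / 76 82 88 / 91 70 85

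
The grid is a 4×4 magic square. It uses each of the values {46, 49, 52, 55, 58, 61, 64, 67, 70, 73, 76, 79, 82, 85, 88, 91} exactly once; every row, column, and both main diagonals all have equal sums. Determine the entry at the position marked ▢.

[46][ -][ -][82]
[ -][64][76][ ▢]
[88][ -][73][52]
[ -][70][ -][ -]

The 16 entries sum to 1096, so each line sums to 1096/4 = 274.
The remaining cell in row 3 is (3,2) = 274 − 213 = 61.
Column 2 must total 274; the given cells sum to 195, so (1,2) = 79.
Main diagonal needs 274; the known cells sum to 183, so (4,4) = 91.
From anti-diagonal, 274 − (82 + 76 + 61) gives (4,1) = 55.
Row 1 must total 274; the given cells sum to 207, so (1,3) = 67.
Row 4: 55 + 70 + 91 + ? = 274, so (4,3) = 58.
Column 1: 46 + 88 + 55 + ? = 274, so (2,1) = 85.
The remaining cell in column 4 is (2,4) = 274 − 225 = 49.

49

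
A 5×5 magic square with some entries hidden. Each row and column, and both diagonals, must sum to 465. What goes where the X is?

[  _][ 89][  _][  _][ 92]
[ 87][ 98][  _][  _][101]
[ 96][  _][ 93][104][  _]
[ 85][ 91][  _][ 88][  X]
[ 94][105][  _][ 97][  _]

Using column 1: 87 + 96 + 85 + 94 + ? → (1,1) = 465 − 362 = 103.
Column 2: 89 + 98 + 91 + 105 + ? = 465, so (3,2) = 82.
The remaining cell in main diagonal is (5,5) = 465 − 382 = 83.
From anti-diagonal, 465 − (92 + 93 + 91 + 94) gives (2,4) = 95.
Row 2: 87 + 98 + 95 + 101 + ? = 465, so (2,3) = 84.
Using row 3: 96 + 82 + 93 + 104 + ? → (3,5) = 465 − 375 = 90.
The remaining cell in row 5 is (5,3) = 465 − 379 = 86.
Column 4 must total 465; the given cells sum to 384, so (1,4) = 81.
Using column 5: 92 + 101 + 90 + 83 + ? → (4,5) = 465 − 366 = 99.

99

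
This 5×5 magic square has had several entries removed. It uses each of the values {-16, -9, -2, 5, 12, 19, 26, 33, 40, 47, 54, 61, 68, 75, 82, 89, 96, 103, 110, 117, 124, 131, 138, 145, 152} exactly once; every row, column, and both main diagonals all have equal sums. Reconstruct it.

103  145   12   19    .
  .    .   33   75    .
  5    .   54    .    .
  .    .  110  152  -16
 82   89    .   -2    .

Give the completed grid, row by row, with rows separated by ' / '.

103 145 12 19 61 / 124 -9 33 75 117 / 5 47 54 96 138 / 26 68 110 152 -16 / 82 89 131 -2 40

The 25 entries sum to 1700, so each line sums to 1700/5 = 340.
From row 1, 340 − (103 + 145 + 12 + 19) gives (1,5) = 61.
Using column 3: 12 + 33 + 54 + 110 + ? → (5,3) = 340 − 209 = 131.
Using column 4: 19 + 75 + 152 + (-2) + ? → (3,4) = 340 − 244 = 96.
Anti-diagonal needs 340; the known cells sum to 272, so (4,2) = 68.
Row 4: 68 + 110 + 152 + (-16) + ? = 340, so (4,1) = 26.
Row 5: 82 + 89 + 131 + (-2) + ? = 340, so (5,5) = 40.
Column 1: 103 + 5 + 26 + 82 + ? = 340, so (2,1) = 124.
Using main diagonal: 103 + 54 + 152 + 40 + ? → (2,2) = 340 − 349 = -9.
Row 2 must total 340; the given cells sum to 223, so (2,5) = 117.
Column 2 must total 340; the given cells sum to 293, so (3,2) = 47.
The remaining cell in column 5 is (3,5) = 340 − 202 = 138.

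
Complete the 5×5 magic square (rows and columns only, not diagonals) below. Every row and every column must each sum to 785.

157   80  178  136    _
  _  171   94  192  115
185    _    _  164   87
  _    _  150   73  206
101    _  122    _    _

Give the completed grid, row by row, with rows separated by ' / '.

Row 1 must total 785; the given cells sum to 551, so (1,5) = 234.
Using row 2: 171 + 94 + 192 + 115 + ? → (2,1) = 785 − 572 = 213.
Column 1 needs 785; the known cells sum to 656, so (4,1) = 129.
Column 3 needs 785; the known cells sum to 544, so (3,3) = 241.
From column 4, 785 − (136 + 192 + 164 + 73) gives (5,4) = 220.
Using column 5: 234 + 115 + 87 + 206 + ? → (5,5) = 785 − 642 = 143.
Using row 3: 185 + 241 + 164 + 87 + ? → (3,2) = 785 − 677 = 108.
Row 4 needs 785; the known cells sum to 558, so (4,2) = 227.
Row 5 needs 785; the known cells sum to 586, so (5,2) = 199.

157 80 178 136 234 / 213 171 94 192 115 / 185 108 241 164 87 / 129 227 150 73 206 / 101 199 122 220 143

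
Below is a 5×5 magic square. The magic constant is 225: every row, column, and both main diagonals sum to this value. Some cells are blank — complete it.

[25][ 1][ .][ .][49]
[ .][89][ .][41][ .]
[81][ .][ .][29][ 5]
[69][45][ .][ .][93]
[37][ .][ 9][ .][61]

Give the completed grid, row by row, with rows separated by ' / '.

25 1 77 73 49 / 13 89 65 41 17 / 81 57 53 29 5 / 69 45 21 -3 93 / 37 33 9 85 61

Column 1 must total 225; the given cells sum to 212, so (2,1) = 13.
Column 5 must total 225; the given cells sum to 208, so (2,5) = 17.
The remaining cell in anti-diagonal is (3,3) = 225 − 172 = 53.
The remaining cell in row 2 is (2,3) = 225 − 160 = 65.
The remaining cell in row 3 is (3,2) = 225 − 168 = 57.
The remaining cell in column 2 is (5,2) = 225 − 192 = 33.
Main diagonal must total 225; the given cells sum to 228, so (4,4) = -3.
Row 4 must total 225; the given cells sum to 204, so (4,3) = 21.
Row 5 must total 225; the given cells sum to 140, so (5,4) = 85.
Column 3: 65 + 53 + 21 + 9 + ? = 225, so (1,3) = 77.
Column 4: 41 + 29 + (-3) + 85 + ? = 225, so (1,4) = 73.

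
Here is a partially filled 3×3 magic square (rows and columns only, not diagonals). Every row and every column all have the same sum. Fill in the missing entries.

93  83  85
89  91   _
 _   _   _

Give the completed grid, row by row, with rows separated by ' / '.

Row 1 is already complete: 93 + 83 + 85 = 261, so that is the magic constant.
Row 2: 89 + 91 + ? = 261, so (2,3) = 81.
The remaining cell in column 1 is (3,1) = 261 − 182 = 79.
Column 2 needs 261; the known cells sum to 174, so (3,2) = 87.
Column 3: 85 + 81 + ? = 261, so (3,3) = 95.

93 83 85 / 89 91 81 / 79 87 95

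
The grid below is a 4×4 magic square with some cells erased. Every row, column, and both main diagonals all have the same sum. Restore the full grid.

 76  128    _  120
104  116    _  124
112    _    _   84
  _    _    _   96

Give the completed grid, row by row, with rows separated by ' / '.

76 128 100 120 / 104 116 80 124 / 112 92 136 84 / 132 88 108 96

Column 4 is already complete: 120 + 124 + 84 + 96 = 424, so that is the magic constant.
Row 1 must total 424; the given cells sum to 324, so (1,3) = 100.
Row 2 must total 424; the given cells sum to 344, so (2,3) = 80.
Using column 1: 76 + 104 + 112 + ? → (4,1) = 424 − 292 = 132.
Main diagonal needs 424; the known cells sum to 288, so (3,3) = 136.
Anti-diagonal needs 424; the known cells sum to 332, so (3,2) = 92.
The remaining cell in column 2 is (4,2) = 424 − 336 = 88.
The remaining cell in column 3 is (4,3) = 424 − 316 = 108.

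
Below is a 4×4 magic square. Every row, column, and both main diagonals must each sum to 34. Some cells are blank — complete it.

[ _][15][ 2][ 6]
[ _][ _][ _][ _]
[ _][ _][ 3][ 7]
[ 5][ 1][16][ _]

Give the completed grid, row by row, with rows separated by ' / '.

11 15 2 6 / 4 8 13 9 / 14 10 3 7 / 5 1 16 12

Row 1 needs 34; the known cells sum to 23, so (1,1) = 11.
The remaining cell in row 4 is (4,4) = 34 − 22 = 12.
Column 3 must total 34; the given cells sum to 21, so (2,3) = 13.
Column 4 must total 34; the given cells sum to 25, so (2,4) = 9.
Using main diagonal: 11 + 3 + 12 + ? → (2,2) = 34 − 26 = 8.
Anti-diagonal: 6 + 13 + 5 + ? = 34, so (3,2) = 10.
Row 2: 8 + 13 + 9 + ? = 34, so (2,1) = 4.
The remaining cell in row 3 is (3,1) = 34 − 20 = 14.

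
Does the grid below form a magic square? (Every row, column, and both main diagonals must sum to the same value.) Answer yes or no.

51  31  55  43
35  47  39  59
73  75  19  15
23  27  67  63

Row 1: 51 + 31 + 55 + 43 = 180.
Row 2: 35 + 47 + 39 + 59 = 180.
Row 3: 73 + 75 + 19 + 15 = 182.
Row 4: 23 + 27 + 67 + 63 = 180.
Column 1: 51 + 35 + 73 + 23 = 182.
Column 2: 31 + 47 + 75 + 27 = 180.
Column 3: 55 + 39 + 19 + 67 = 180.
Column 4: 43 + 59 + 15 + 63 = 180.
Main diagonal: 51 + 47 + 19 + 63 = 180.
Anti-diagonal: 43 + 39 + 75 + 23 = 180.

No — column 1 sums to 182 but column 4 sums to 180.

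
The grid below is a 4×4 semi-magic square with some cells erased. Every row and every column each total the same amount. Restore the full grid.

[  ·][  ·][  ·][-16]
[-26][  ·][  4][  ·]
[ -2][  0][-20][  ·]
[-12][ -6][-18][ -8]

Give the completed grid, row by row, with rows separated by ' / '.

-4 -14 -10 -16 / -26 -24 4 2 / -2 0 -20 -22 / -12 -6 -18 -8

Row 4 is already complete: -12 + -6 + -18 + -8 = -44, so that is the magic constant.
Row 3 needs -44; the known cells sum to -22, so (3,4) = -22.
Column 1 must total -44; the given cells sum to -40, so (1,1) = -4.
The remaining cell in column 3 is (1,3) = -44 − (-34) = -10.
Column 4 must total -44; the given cells sum to -46, so (2,4) = 2.
Row 1 must total -44; the given cells sum to -30, so (1,2) = -14.
Row 2: -26 + 4 + 2 + ? = -44, so (2,2) = -24.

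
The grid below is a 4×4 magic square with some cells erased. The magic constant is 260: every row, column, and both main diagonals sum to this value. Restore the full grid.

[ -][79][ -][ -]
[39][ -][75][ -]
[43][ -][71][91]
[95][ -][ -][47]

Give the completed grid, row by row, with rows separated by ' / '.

83 79 63 35 / 39 59 75 87 / 43 55 71 91 / 95 67 51 47

The remaining cell in row 3 is (3,2) = 260 − 205 = 55.
Column 1: 39 + 43 + 95 + ? = 260, so (1,1) = 83.
Main diagonal needs 260; the known cells sum to 201, so (2,2) = 59.
Anti-diagonal: 75 + 55 + 95 + ? = 260, so (1,4) = 35.
The remaining cell in row 1 is (1,3) = 260 − 197 = 63.
Using row 2: 39 + 59 + 75 + ? → (2,4) = 260 − 173 = 87.
From column 2, 260 − (79 + 59 + 55) gives (4,2) = 67.
Column 3 must total 260; the given cells sum to 209, so (4,3) = 51.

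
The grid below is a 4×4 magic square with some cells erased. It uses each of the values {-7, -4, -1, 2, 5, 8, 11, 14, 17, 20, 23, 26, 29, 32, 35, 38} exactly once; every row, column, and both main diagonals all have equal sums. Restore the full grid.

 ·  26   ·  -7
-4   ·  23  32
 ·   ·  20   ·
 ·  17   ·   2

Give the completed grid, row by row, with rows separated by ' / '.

The 16 entries sum to 248, so each line sums to 248/4 = 62.
Row 2: -4 + 23 + 32 + ? = 62, so (2,2) = 11.
Using column 2: 26 + 11 + 17 + ? → (3,2) = 62 − 54 = 8.
Using column 4: -7 + 32 + 2 + ? → (3,4) = 62 − 27 = 35.
The remaining cell in main diagonal is (1,1) = 62 − 33 = 29.
Anti-diagonal needs 62; the known cells sum to 24, so (4,1) = 38.
Row 1 must total 62; the given cells sum to 48, so (1,3) = 14.
From row 3, 62 − (8 + 20 + 35) gives (3,1) = -1.
Row 4 must total 62; the given cells sum to 57, so (4,3) = 5.

29 26 14 -7 / -4 11 23 32 / -1 8 20 35 / 38 17 5 2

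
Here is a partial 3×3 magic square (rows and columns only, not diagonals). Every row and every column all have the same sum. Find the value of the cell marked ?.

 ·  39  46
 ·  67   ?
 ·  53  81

Column 2 is complete and sums to 159; that is the magic constant.
The remaining cell in row 1 is (1,1) = 159 − 85 = 74.
Row 3: 53 + 81 + ? = 159, so (3,1) = 25.
From column 1, 159 − (74 + 25) gives (2,1) = 60.
The remaining cell in column 3 is (2,3) = 159 − 127 = 32.

32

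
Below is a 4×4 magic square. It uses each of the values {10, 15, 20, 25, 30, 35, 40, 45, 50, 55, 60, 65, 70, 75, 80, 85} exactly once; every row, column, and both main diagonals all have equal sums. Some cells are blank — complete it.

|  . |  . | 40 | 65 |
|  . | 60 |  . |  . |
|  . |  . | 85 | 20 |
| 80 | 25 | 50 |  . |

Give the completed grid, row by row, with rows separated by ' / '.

10 75 40 65 / 45 60 15 70 / 55 30 85 20 / 80 25 50 35

The 16 entries sum to 760, so each line sums to 760/4 = 190.
Row 4 needs 190; the known cells sum to 155, so (4,4) = 35.
Column 3: 40 + 85 + 50 + ? = 190, so (2,3) = 15.
From column 4, 190 − (65 + 20 + 35) gives (2,4) = 70.
The remaining cell in main diagonal is (1,1) = 190 − 180 = 10.
Using anti-diagonal: 65 + 15 + 80 + ? → (3,2) = 190 − 160 = 30.
Using row 1: 10 + 40 + 65 + ? → (1,2) = 190 − 115 = 75.
Row 2 must total 190; the given cells sum to 145, so (2,1) = 45.
From row 3, 190 − (30 + 85 + 20) gives (3,1) = 55.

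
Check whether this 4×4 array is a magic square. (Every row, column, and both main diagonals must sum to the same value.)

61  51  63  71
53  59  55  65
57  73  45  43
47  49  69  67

No — row 3 sums to 218 but anti-diagonal sums to 246.

Row 1: 61 + 51 + 63 + 71 = 246.
Row 2: 53 + 59 + 55 + 65 = 232.
Row 3: 57 + 73 + 45 + 43 = 218.
Row 4: 47 + 49 + 69 + 67 = 232.
Column 1: 61 + 53 + 57 + 47 = 218.
Column 2: 51 + 59 + 73 + 49 = 232.
Column 3: 63 + 55 + 45 + 69 = 232.
Column 4: 71 + 65 + 43 + 67 = 246.
Main diagonal: 61 + 59 + 45 + 67 = 232.
Anti-diagonal: 71 + 55 + 73 + 47 = 246.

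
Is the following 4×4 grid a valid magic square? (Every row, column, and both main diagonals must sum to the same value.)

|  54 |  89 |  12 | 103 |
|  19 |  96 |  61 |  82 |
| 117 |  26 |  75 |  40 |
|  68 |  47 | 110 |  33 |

Yes

Row 1: 54 + 89 + 12 + 103 = 258.
Row 2: 19 + 96 + 61 + 82 = 258.
Row 3: 117 + 26 + 75 + 40 = 258.
Row 4: 68 + 47 + 110 + 33 = 258.
Column 1: 54 + 19 + 117 + 68 = 258.
Column 2: 89 + 96 + 26 + 47 = 258.
Column 3: 12 + 61 + 75 + 110 = 258.
Column 4: 103 + 82 + 40 + 33 = 258.
Main diagonal: 54 + 96 + 75 + 33 = 258.
Anti-diagonal: 103 + 61 + 26 + 68 = 258.
All lines sum to 258.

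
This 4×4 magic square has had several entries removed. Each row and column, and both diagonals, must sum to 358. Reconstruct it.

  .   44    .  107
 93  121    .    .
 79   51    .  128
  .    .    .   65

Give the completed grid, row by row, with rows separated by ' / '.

Row 3 must total 358; the given cells sum to 258, so (3,3) = 100.
Using column 2: 44 + 121 + 51 + ? → (4,2) = 358 − 216 = 142.
From column 4, 358 − (107 + 128 + 65) gives (2,4) = 58.
Main diagonal must total 358; the given cells sum to 286, so (1,1) = 72.
Using row 1: 72 + 44 + 107 + ? → (1,3) = 358 − 223 = 135.
Row 2 must total 358; the given cells sum to 272, so (2,3) = 86.
The remaining cell in column 1 is (4,1) = 358 − 244 = 114.
The remaining cell in column 3 is (4,3) = 358 − 321 = 37.

72 44 135 107 / 93 121 86 58 / 79 51 100 128 / 114 142 37 65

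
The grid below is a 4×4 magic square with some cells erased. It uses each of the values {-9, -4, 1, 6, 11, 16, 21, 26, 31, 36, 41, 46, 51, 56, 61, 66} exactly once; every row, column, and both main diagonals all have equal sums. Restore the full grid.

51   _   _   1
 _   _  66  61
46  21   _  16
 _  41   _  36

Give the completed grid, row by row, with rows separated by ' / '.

51 56 6 1 / -9 -4 66 61 / 46 21 31 16 / 26 41 11 36

The 16 entries sum to 456, so each line sums to 456/4 = 114.
Using row 3: 46 + 21 + 16 + ? → (3,3) = 114 − 83 = 31.
Main diagonal: 51 + 31 + 36 + ? = 114, so (2,2) = -4.
Using anti-diagonal: 1 + 66 + 21 + ? → (4,1) = 114 − 88 = 26.
Row 2 needs 114; the known cells sum to 123, so (2,1) = -9.
Row 4 must total 114; the given cells sum to 103, so (4,3) = 11.
The remaining cell in column 2 is (1,2) = 114 − 58 = 56.
Column 3: 66 + 31 + 11 + ? = 114, so (1,3) = 6.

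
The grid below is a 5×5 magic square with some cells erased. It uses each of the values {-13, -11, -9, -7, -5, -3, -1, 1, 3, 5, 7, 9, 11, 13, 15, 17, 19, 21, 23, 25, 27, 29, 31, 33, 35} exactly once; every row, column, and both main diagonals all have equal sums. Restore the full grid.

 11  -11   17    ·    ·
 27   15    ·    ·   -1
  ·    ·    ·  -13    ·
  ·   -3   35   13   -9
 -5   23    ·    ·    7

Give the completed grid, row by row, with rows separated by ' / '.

The 25 entries sum to 275, so each line sums to 275/5 = 55.
From row 4, 55 − (-3 + 35 + 13 + (-9)) gives (4,1) = 19.
Using column 1: 11 + 27 + 19 + (-5) + ? → (3,1) = 55 − 52 = 3.
Column 2 must total 55; the given cells sum to 24, so (3,2) = 31.
Using main diagonal: 11 + 15 + 13 + 7 + ? → (3,3) = 55 − 46 = 9.
Using row 3: 3 + 31 + 9 + (-13) + ? → (3,5) = 55 − 30 = 25.
Column 5: -1 + 25 + (-9) + 7 + ? = 55, so (1,5) = 33.
Using anti-diagonal: 33 + 9 + (-3) + (-5) + ? → (2,4) = 55 − 34 = 21.
Row 1: 11 + (-11) + 17 + 33 + ? = 55, so (1,4) = 5.
Row 2 needs 55; the known cells sum to 62, so (2,3) = -7.
Column 3: 17 + (-7) + 9 + 35 + ? = 55, so (5,3) = 1.
Using column 4: 5 + 21 + (-13) + 13 + ? → (5,4) = 55 − 26 = 29.

11 -11 17 5 33 / 27 15 -7 21 -1 / 3 31 9 -13 25 / 19 -3 35 13 -9 / -5 23 1 29 7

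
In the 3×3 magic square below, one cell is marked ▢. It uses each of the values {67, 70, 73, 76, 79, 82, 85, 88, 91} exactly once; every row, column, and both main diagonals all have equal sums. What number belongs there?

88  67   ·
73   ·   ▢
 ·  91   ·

The 9 entries sum to 711, so each line sums to 711/3 = 237.
Row 1 must total 237; the given cells sum to 155, so (1,3) = 82.
From column 1, 237 − (88 + 73) gives (3,1) = 76.
Column 2 needs 237; the known cells sum to 158, so (2,2) = 79.
Main diagonal must total 237; the given cells sum to 167, so (3,3) = 70.
The remaining cell in row 2 is (2,3) = 237 − 152 = 85.

85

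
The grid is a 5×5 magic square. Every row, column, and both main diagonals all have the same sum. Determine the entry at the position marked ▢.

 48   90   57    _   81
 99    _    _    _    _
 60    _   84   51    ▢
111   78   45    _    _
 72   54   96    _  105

93

Column 1 is complete and sums to 390; that is the magic constant.
Row 1 needs 390; the known cells sum to 276, so (1,4) = 114.
Row 5: 72 + 54 + 96 + 105 + ? = 390, so (5,4) = 63.
The remaining cell in column 3 is (2,3) = 390 − 282 = 108.
The remaining cell in anti-diagonal is (2,4) = 390 − 315 = 75.
Column 4 must total 390; the given cells sum to 303, so (4,4) = 87.
Main diagonal must total 390; the given cells sum to 324, so (2,2) = 66.
The remaining cell in row 2 is (2,5) = 390 − 348 = 42.
From row 4, 390 − (111 + 78 + 45 + 87) gives (4,5) = 69.
Using column 2: 90 + 66 + 78 + 54 + ? → (3,2) = 390 − 288 = 102.
Using column 5: 81 + 42 + 69 + 105 + ? → (3,5) = 390 − 297 = 93.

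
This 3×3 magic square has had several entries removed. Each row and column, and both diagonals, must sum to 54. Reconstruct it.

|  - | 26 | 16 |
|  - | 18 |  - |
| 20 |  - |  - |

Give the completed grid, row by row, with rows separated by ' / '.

Using row 1: 26 + 16 + ? → (1,1) = 54 − 42 = 12.
The remaining cell in column 1 is (2,1) = 54 − 32 = 22.
Column 2 needs 54; the known cells sum to 44, so (3,2) = 10.
Main diagonal needs 54; the known cells sum to 30, so (3,3) = 24.
Using row 2: 22 + 18 + ? → (2,3) = 54 − 40 = 14.

12 26 16 / 22 18 14 / 20 10 24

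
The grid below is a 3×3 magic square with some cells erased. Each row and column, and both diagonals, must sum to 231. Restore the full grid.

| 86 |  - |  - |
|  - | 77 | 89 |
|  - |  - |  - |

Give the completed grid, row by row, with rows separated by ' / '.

Row 2 must total 231; the given cells sum to 166, so (2,1) = 65.
From column 1, 231 − (86 + 65) gives (3,1) = 80.
Main diagonal needs 231; the known cells sum to 163, so (3,3) = 68.
Using anti-diagonal: 77 + 80 + ? → (1,3) = 231 − 157 = 74.
Row 1: 86 + 74 + ? = 231, so (1,2) = 71.
Row 3 needs 231; the known cells sum to 148, so (3,2) = 83.

86 71 74 / 65 77 89 / 80 83 68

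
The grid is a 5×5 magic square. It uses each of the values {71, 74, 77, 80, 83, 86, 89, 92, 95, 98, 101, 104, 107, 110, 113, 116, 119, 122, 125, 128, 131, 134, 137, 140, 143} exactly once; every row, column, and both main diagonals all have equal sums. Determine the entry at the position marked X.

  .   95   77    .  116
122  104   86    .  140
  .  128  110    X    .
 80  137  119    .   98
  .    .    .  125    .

The 25 entries sum to 2675, so each line sums to 2675/5 = 535.
Using row 2: 122 + 104 + 86 + 140 + ? → (2,4) = 535 − 452 = 83.
From row 4, 535 − (80 + 137 + 119 + 98) gives (4,4) = 101.
Column 2 must total 535; the given cells sum to 464, so (5,2) = 71.
Column 3: 77 + 86 + 110 + 119 + ? = 535, so (5,3) = 143.
From anti-diagonal, 535 − (116 + 83 + 110 + 137) gives (5,1) = 89.
Row 5 must total 535; the given cells sum to 428, so (5,5) = 107.
Column 5 needs 535; the known cells sum to 461, so (3,5) = 74.
Using main diagonal: 104 + 110 + 101 + 107 + ? → (1,1) = 535 − 422 = 113.
From row 1, 535 − (113 + 95 + 77 + 116) gives (1,4) = 134.
Column 1: 113 + 122 + 80 + 89 + ? = 535, so (3,1) = 131.
Column 4: 134 + 83 + 101 + 125 + ? = 535, so (3,4) = 92.

92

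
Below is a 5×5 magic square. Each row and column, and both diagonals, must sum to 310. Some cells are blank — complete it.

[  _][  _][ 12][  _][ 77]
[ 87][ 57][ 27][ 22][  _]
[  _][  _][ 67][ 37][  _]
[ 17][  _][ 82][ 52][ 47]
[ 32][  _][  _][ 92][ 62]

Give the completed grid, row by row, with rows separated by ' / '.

Using row 2: 87 + 57 + 27 + 22 + ? → (2,5) = 310 − 193 = 117.
Row 4 must total 310; the given cells sum to 198, so (4,2) = 112.
Column 3 needs 310; the known cells sum to 188, so (5,3) = 122.
Column 4: 22 + 37 + 52 + 92 + ? = 310, so (1,4) = 107.
The remaining cell in column 5 is (3,5) = 310 − 303 = 7.
Main diagonal: 57 + 67 + 52 + 62 + ? = 310, so (1,1) = 72.
The remaining cell in row 1 is (1,2) = 310 − 268 = 42.
The remaining cell in row 5 is (5,2) = 310 − 308 = 2.
Using column 1: 72 + 87 + 17 + 32 + ? → (3,1) = 310 − 208 = 102.
The remaining cell in column 2 is (3,2) = 310 − 213 = 97.

72 42 12 107 77 / 87 57 27 22 117 / 102 97 67 37 7 / 17 112 82 52 47 / 32 2 122 92 62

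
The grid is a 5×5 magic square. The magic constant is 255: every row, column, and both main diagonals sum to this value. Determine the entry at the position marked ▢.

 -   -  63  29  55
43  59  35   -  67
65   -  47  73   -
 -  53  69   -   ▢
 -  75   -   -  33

Row 2 needs 255; the known cells sum to 204, so (2,4) = 51.
Column 3 must total 255; the given cells sum to 214, so (5,3) = 41.
From anti-diagonal, 255 − (55 + 51 + 47 + 53) gives (5,1) = 49.
The remaining cell in row 5 is (5,4) = 255 − 198 = 57.
From column 4, 255 − (29 + 51 + 73 + 57) gives (4,4) = 45.
The remaining cell in main diagonal is (1,1) = 255 − 184 = 71.
From row 1, 255 − (71 + 63 + 29 + 55) gives (1,2) = 37.
Column 1: 71 + 43 + 65 + 49 + ? = 255, so (4,1) = 27.
The remaining cell in column 2 is (3,2) = 255 − 224 = 31.
Row 3 needs 255; the known cells sum to 216, so (3,5) = 39.
The remaining cell in row 4 is (4,5) = 255 − 194 = 61.

61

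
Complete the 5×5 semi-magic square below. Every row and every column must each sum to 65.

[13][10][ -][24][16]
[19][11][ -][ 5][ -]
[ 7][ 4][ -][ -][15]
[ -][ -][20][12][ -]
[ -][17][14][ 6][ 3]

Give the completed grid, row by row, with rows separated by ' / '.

13 10 2 24 16 / 19 11 8 5 22 / 7 4 21 18 15 / 1 23 20 12 9 / 25 17 14 6 3

The remaining cell in row 1 is (1,3) = 65 − 63 = 2.
Row 5 needs 65; the known cells sum to 40, so (5,1) = 25.
From column 1, 65 − (13 + 19 + 7 + 25) gives (4,1) = 1.
Column 2 needs 65; the known cells sum to 42, so (4,2) = 23.
The remaining cell in column 4 is (3,4) = 65 − 47 = 18.
Row 3 must total 65; the given cells sum to 44, so (3,3) = 21.
Row 4: 1 + 23 + 20 + 12 + ? = 65, so (4,5) = 9.
Column 3 must total 65; the given cells sum to 57, so (2,3) = 8.
From column 5, 65 − (16 + 15 + 9 + 3) gives (2,5) = 22.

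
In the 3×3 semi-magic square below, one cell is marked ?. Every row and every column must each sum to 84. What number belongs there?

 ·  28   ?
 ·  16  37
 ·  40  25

22

From row 2, 84 − (16 + 37) gives (2,1) = 31.
Row 3 needs 84; the known cells sum to 65, so (3,1) = 19.
Column 1: 31 + 19 + ? = 84, so (1,1) = 34.
Column 3 must total 84; the given cells sum to 62, so (1,3) = 22.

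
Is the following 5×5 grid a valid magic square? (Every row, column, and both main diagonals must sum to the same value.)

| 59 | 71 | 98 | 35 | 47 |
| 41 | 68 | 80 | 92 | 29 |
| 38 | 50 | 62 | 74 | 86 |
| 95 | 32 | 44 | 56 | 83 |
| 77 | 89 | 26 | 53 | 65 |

Row 1: 59 + 71 + 98 + 35 + 47 = 310.
Row 2: 41 + 68 + 80 + 92 + 29 = 310.
Row 3: 38 + 50 + 62 + 74 + 86 = 310.
Row 4: 95 + 32 + 44 + 56 + 83 = 310.
Row 5: 77 + 89 + 26 + 53 + 65 = 310.
Column 1: 59 + 41 + 38 + 95 + 77 = 310.
Column 2: 71 + 68 + 50 + 32 + 89 = 310.
Column 3: 98 + 80 + 62 + 44 + 26 = 310.
Column 4: 35 + 92 + 74 + 56 + 53 = 310.
Column 5: 47 + 29 + 86 + 83 + 65 = 310.
Main diagonal: 59 + 68 + 62 + 56 + 65 = 310.
Anti-diagonal: 47 + 92 + 62 + 32 + 77 = 310.
All lines sum to 310.

Yes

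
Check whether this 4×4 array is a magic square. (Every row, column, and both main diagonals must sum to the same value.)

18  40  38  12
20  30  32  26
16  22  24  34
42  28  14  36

Row 1: 18 + 40 + 38 + 12 = 108.
Row 2: 20 + 30 + 32 + 26 = 108.
Row 3: 16 + 22 + 24 + 34 = 96.
Row 4: 42 + 28 + 14 + 36 = 120.
Column 1: 18 + 20 + 16 + 42 = 96.
Column 2: 40 + 30 + 22 + 28 = 120.
Column 3: 38 + 32 + 24 + 14 = 108.
Column 4: 12 + 26 + 34 + 36 = 108.
Main diagonal: 18 + 30 + 24 + 36 = 108.
Anti-diagonal: 12 + 32 + 22 + 42 = 108.

No — row 3 sums to 96 but column 4 sums to 108.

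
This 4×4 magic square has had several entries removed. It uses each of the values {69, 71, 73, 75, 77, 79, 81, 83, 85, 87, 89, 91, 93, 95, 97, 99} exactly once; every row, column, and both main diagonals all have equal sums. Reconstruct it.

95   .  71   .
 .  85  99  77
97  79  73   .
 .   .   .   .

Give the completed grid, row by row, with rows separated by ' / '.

95 81 71 89 / 75 85 99 77 / 97 79 73 87 / 69 91 93 83

The 16 entries sum to 1344, so each line sums to 1344/4 = 336.
Row 2: 85 + 99 + 77 + ? = 336, so (2,1) = 75.
Row 3: 97 + 79 + 73 + ? = 336, so (3,4) = 87.
Column 1 must total 336; the given cells sum to 267, so (4,1) = 69.
From column 3, 336 − (71 + 99 + 73) gives (4,3) = 93.
Main diagonal: 95 + 85 + 73 + ? = 336, so (4,4) = 83.
Anti-diagonal needs 336; the known cells sum to 247, so (1,4) = 89.
From row 1, 336 − (95 + 71 + 89) gives (1,2) = 81.
Using row 4: 69 + 93 + 83 + ? → (4,2) = 336 − 245 = 91.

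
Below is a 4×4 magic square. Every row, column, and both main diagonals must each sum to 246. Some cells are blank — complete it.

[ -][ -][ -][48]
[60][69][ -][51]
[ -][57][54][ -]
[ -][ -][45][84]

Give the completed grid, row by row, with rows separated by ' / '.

39 78 81 48 / 60 69 66 51 / 72 57 54 63 / 75 42 45 84

Row 2 must total 246; the given cells sum to 180, so (2,3) = 66.
From column 3, 246 − (66 + 54 + 45) gives (1,3) = 81.
Column 4 must total 246; the given cells sum to 183, so (3,4) = 63.
Main diagonal needs 246; the known cells sum to 207, so (1,1) = 39.
Anti-diagonal must total 246; the given cells sum to 171, so (4,1) = 75.
Row 1 must total 246; the given cells sum to 168, so (1,2) = 78.
Row 3: 57 + 54 + 63 + ? = 246, so (3,1) = 72.
From row 4, 246 − (75 + 45 + 84) gives (4,2) = 42.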